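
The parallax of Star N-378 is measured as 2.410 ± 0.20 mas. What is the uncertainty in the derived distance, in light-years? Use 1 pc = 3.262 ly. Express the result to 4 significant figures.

112.3 ly

d = 1/p, so σ_d = σ_p / p².
σ_d = 0.000200 / (0.002410)² = 0.000200 / 0.0000058081 = 34.435 pc = 34.435 × 3.262 ly = 112.33 ly.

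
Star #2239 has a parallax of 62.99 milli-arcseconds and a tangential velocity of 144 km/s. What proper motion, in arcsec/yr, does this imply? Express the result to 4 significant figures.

d = 1/p = 1/0.06299″ = 15.876 pc.
μ = v_t / (4.74 d) = 144 / (4.74 × 15.876) = 144 / 75.252 = 1.9136 ″/yr.

1.914 arcsec/yr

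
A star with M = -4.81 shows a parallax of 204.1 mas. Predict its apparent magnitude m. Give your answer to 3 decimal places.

d = 1/p = 1/0.2041″ = 4.8996 pc.
m − M = 5 log₁₀ d − 5 = 5 log₁₀(4.8996) − 5 = 3.4508 − 5 = -1.5492.
m = M + (m − M) = -4.81 + (-1.5492) = -6.359.

m = -6.359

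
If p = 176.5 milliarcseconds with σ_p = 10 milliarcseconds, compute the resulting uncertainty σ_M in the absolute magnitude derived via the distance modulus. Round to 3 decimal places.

M = m − 5 log₁₀ d + 5 = m + 5 log₁₀ p + 5, so ∂M/∂p = 5/(p ln 10).
σ_M = (5/ln 10) · (σ_p/p) = 2.1715 × 10/176.5 = 2.1715 × 0.056657 = 0.12303.

σ_M = 0.123 mag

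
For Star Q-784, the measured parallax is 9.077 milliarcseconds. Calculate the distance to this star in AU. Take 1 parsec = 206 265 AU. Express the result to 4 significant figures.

p = 9.077 milliarcseconds = 0.009077 arcsec.
d = 1/p = 1/0.009077 = 110.17 pc.
In AU: 110.17 × 206265 = 2.2724 × 10^7 AU.

2.272 × 10^7 AU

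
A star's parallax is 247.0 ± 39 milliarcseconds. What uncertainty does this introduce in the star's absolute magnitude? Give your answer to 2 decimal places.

M = m − 5 log₁₀ d + 5 = m + 5 log₁₀ p + 5, so ∂M/∂p = 5/(p ln 10).
σ_M = (5/ln 10) · (σ_p/p) = 2.1715 × 39/247.0 = 2.1715 × 0.15789 = 0.34286.

σ_M = 0.34 mag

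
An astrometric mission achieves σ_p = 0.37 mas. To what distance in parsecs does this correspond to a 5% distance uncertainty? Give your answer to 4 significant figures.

135.1 pc

σ_d/d = σ_p/p, so the condition is σ_p/p ≤ 0.05, i.e. p ≥ σ_p/0.05.
p_min = 0.37/0.05 = 7.4 mas = 0.0074 arcsec.
d_max = 1/p_min = 1/0.0074 = 135.14 pc.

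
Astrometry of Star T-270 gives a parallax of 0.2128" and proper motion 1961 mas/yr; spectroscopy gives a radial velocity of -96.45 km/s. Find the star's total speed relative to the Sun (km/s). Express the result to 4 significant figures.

105.9 km/s

d = 1/p = 1/0.2128″ = 4.6992 pc.
μ = 1961 mas/yr = 1.961 ″/yr.
v_t = 4.740 μ d = 4.740 × 1.961 × 4.6992 = 43.68 km/s.
v = √(v_r² + v_t²) = √((-96.45)² + 43.68²) = √11210.5 = 105.88 km/s.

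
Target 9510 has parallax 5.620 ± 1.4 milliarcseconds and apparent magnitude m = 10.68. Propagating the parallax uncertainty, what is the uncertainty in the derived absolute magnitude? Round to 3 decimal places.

M = m − 5 log₁₀ d + 5 = m + 5 log₁₀ p + 5, so ∂M/∂p = 5/(p ln 10).
σ_M = (5/ln 10) · (σ_p/p) = 2.1715 × 1.4/5.620 = 2.1715 × 0.24911 = 0.54094.

σ_M = 0.541 mag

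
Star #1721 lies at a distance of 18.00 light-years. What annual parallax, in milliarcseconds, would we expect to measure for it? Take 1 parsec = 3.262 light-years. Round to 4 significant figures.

d = 18.00 ly ÷ 3.262 = 5.5181 pc.
p = 1/d = 1/5.5181 = 0.18122 arcsec.
= 0.18122 × 1000 = 181.22 mas.

181.2 mas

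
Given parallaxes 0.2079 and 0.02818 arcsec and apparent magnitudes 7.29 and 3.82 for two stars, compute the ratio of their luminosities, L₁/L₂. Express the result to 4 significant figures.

L₁/L₂ = 0.0007519

d₁ = 1/p₁ = 1/0.2079″ = 4.81 pc; d₂ = 1/p₂ = 1/0.02818″ = 35.486 pc.
M₁ = m₁ − 5 log₁₀ d₁ + 5 = 7.29 − 3.4107 + 5 = 8.8793.
M₂ = 3.82 − 7.7503 + 5 = 1.0697.
L₁/L₂ = 10^(0.4(M₂ − M₁)) = 10^(0.4 × (-7.8096)) = 10^(-3.12384) = 0.0007519.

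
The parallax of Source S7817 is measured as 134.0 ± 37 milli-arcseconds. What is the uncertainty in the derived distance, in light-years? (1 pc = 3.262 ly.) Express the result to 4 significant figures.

6.722 ly

d = 1/p, so σ_d = σ_p / p².
σ_d = 0.0370 / (0.1340)² = 0.0370 / 0.017956 = 2.0606 pc = 2.0606 × 3.262 ly = 6.7217 ly.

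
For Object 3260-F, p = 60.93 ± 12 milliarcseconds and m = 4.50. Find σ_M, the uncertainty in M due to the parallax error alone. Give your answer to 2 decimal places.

σ_M = 0.43 mag

M = m − 5 log₁₀ d + 5 = m + 5 log₁₀ p + 5, so ∂M/∂p = 5/(p ln 10).
σ_M = (5/ln 10) · (σ_p/p) = 2.1715 × 12/60.93 = 2.1715 × 0.19695 = 0.42768.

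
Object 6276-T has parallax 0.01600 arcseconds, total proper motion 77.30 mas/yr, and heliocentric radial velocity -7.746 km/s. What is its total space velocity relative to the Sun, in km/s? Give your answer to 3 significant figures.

d = 1/p = 1/0.01600″ = 62.5 pc.
μ = 77.30 mas/yr = 0.07730 ″/yr.
v_t = 4.740 μ d = 4.740 × 0.07730 × 62.5 = 22.9 km/s.
v = √(v_r² + v_t²) = √((-7.746)² + 22.9²) = √584.411 = 24.175 km/s.

24.2 km/s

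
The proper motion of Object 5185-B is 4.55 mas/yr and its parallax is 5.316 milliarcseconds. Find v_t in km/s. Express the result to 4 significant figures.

4.057 km/s

d = 1/p = 1/0.005316″ = 188.11 pc.
μ = 4.55 mas/yr = 0.00455 ″/yr.
v_t = 4.74 × μ × d = 4.74 × 0.00455 × 188.11 = 4.057 km/s.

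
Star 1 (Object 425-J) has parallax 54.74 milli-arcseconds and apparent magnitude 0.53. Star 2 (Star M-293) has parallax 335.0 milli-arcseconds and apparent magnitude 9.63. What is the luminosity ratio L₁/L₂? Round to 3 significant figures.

d₁ = 1/p₁ = 1/0.05474″ = 18.268 pc; d₂ = 1/p₂ = 1/0.3350″ = 2.9851 pc.
M₁ = m₁ − 5 log₁₀ d₁ + 5 = 0.53 − 6.3085 + 5 = -0.7785.
M₂ = 9.63 − 2.3748 + 5 = 12.2552.
L₁/L₂ = 10^(0.4(M₂ − M₁)) = 10^(0.4 × 13.0337) = 10^5.21348 = 1.6349 × 10^5.

L₁/L₂ = 163000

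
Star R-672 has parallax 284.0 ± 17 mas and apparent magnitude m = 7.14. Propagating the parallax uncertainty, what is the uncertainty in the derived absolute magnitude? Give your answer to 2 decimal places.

σ_M = 0.13 mag

M = m − 5 log₁₀ d + 5 = m + 5 log₁₀ p + 5, so ∂M/∂p = 5/(p ln 10).
σ_M = (5/ln 10) · (σ_p/p) = 2.1715 × 17/284.0 = 2.1715 × 0.059859 = 0.12998.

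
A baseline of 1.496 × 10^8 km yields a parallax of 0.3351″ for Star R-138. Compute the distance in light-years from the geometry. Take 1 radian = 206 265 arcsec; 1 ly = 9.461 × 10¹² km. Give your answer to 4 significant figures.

9.733 ly

θ = 0.3351″ = 0.3351/206265 = 1.6246 × 10^-6 rad.
d = B/θ = (1.496 × 10^8) / (1.6246 × 10^-6) = 9.2084 × 10^13 km = (9.2084 × 10^13) / (9.461 × 10^12) ly = 9.733 ly.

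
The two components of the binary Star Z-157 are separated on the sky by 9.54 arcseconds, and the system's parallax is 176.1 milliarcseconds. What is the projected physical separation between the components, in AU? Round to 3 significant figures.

54.2 AU

d = 1/p = 1/0.1761″ = 5.6786 pc.
At distance d (pc), an angle of θ arcsec spans θ·d AU: s = 9.54 × 5.6786 = 54.174 AU.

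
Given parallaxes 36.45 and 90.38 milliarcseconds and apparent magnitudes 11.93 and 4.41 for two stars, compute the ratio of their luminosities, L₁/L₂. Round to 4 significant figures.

d₁ = 1/p₁ = 1/0.03645″ = 27.435 pc; d₂ = 1/p₂ = 1/0.09038″ = 11.064 pc.
M₁ = m₁ − 5 log₁₀ d₁ + 5 = 11.93 − 7.1915 + 5 = 9.7385.
M₂ = 4.41 − 5.2196 + 5 = 4.1904.
L₁/L₂ = 10^(0.4(M₂ − M₁)) = 10^(0.4 × (-5.5481)) = 10^(-2.21924) = 0.0060361.

L₁/L₂ = 0.006036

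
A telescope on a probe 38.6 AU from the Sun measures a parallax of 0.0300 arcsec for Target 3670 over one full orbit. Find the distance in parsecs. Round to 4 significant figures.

1287 pc

With baseline B (in AU) and parallax p (in arcsec), d = B/p parsecs.
d = 38.6 / 0.0300 = 1286.7 pc.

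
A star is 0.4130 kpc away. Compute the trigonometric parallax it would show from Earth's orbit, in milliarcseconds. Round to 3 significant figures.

d = 0.4130 kpc = 413 pc.
p = 1/d = 1/413 = 0.0024213 arcsec.
= 0.0024213 × 1000 = 2.4213 mas.

2.42 mas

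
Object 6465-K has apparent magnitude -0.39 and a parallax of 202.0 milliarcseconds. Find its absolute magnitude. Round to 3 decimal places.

M = 1.137

d = 1/p = 1/0.2020″ = 4.9505 pc.
m − M = 5 log₁₀(4.9505) − 5 = 3.4732 − 5 = -1.5268.
M = m − (m − M) = -0.39 − (-1.5268) = 1.137.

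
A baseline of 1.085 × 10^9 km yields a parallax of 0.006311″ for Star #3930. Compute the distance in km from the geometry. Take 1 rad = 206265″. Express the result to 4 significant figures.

3.546 × 10^16 km

θ = 0.006311″ = 0.006311/206265 = 3.0597 × 10^-8 rad.
d = B/θ = (1.085 × 10^9) / (3.0597 × 10^-8) = 3.5461 × 10^16 km.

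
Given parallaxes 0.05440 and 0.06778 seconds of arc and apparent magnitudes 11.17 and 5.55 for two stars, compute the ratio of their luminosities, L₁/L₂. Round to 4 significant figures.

L₁/L₂ = 0.008770

d₁ = 1/p₁ = 1/0.05440″ = 18.382 pc; d₂ = 1/p₂ = 1/0.06778″ = 14.754 pc.
M₁ = m₁ − 5 log₁₀ d₁ + 5 = 11.17 − 6.3220 + 5 = 9.8480.
M₂ = 5.55 − 5.8445 + 5 = 4.7055.
L₁/L₂ = 10^(0.4(M₂ − M₁)) = 10^(0.4 × (-5.1425)) = 10^(-2.05700) = 0.00877.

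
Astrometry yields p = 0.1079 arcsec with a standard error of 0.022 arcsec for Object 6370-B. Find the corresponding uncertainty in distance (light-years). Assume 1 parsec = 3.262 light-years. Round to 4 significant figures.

6.164 ly

d = 1/p, so σ_d = σ_p / p².
σ_d = 0.0220 / (0.1079)² = 0.0220 / 0.011642 = 1.8897 pc = 1.8897 × 3.262 ly = 6.1642 ly.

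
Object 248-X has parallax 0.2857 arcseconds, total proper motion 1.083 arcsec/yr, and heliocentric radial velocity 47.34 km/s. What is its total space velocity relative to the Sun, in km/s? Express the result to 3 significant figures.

d = 1/p = 1/0.2857″ = 3.5002 pc.
v_t = 4.740 μ d = 4.740 × 1.083 × 3.5002 = 17.968 km/s.
v = √(v_r² + v_t²) = √(47.34² + 17.968²) = √2563.92 = 50.635 km/s.

50.6 km/s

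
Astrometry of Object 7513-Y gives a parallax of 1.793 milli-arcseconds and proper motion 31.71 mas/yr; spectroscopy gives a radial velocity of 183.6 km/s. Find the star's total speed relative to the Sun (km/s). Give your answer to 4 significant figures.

d = 1/p = 1/0.001793″ = 557.72 pc.
μ = 31.71 mas/yr = 0.03171 ″/yr.
v_t = 4.740 μ d = 4.740 × 0.03171 × 557.72 = 83.828 km/s.
v = √(v_r² + v_t²) = √(183.6² + 83.828²) = √40736.1 = 201.83 km/s.

201.8 km/s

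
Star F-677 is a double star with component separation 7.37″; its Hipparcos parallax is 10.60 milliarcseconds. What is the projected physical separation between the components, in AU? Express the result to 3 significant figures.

d = 1/p = 1/0.01060″ = 94.34 pc.
At distance d (pc), an angle of θ arcsec spans θ·d AU: s = 7.37 × 94.34 = 695.29 AU.

695 AU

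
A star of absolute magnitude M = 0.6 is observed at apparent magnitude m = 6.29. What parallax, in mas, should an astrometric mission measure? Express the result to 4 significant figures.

7.278 mas

m − M = 6.29 − 0.6 = 5.69.
d = 10^((m−M)/5 + 1) = 10^2.138 = 137.4 pc.
p = 1/d = 1/137.4 = 0.007278 arcsec = 7.278 mas.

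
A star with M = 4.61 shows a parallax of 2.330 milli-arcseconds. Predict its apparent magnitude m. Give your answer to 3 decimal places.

d = 1/p = 1/0.002330″ = 429.18 pc.
m − M = 5 log₁₀ d − 5 = 5 log₁₀(429.18) − 5 = 13.1632 − 5 = 8.1632.
m = M + (m − M) = 4.61 + 8.1632 = 12.773.

m = 12.773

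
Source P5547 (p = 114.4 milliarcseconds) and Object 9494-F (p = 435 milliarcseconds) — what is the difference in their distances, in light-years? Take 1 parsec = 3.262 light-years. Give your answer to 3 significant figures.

d_A = 1/0.1144″ = 8.7413 pc; d_B = 1/0.4350″ = 2.2989 pc.
|d_B − d_A| = |2.2989 − 8.7413| = 6.4424 pc = 6.4424 × 3.262 ly = 21.015 ly.

21.0 ly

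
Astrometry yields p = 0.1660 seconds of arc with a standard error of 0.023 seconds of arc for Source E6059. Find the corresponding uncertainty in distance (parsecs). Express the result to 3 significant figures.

0.835 pc

d = 1/p, so σ_d = σ_p / p².
σ_d = 0.0230 / (0.1660)² = 0.0230 / 0.027556 = 0.83466 pc.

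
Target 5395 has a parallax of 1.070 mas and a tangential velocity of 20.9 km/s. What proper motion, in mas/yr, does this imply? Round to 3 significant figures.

d = 1/p = 1/0.001070″ = 934.58 pc.
μ = v_t / (4.74 d) = 20.9 / (4.74 × 934.58) = 20.9 / 4429.9 = 0.0047179 ″/yr = 4.7179 mas/yr.

4.72 mas/yr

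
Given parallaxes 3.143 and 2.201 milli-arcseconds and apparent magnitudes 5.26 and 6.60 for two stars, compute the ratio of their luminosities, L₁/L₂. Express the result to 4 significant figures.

d₁ = 1/p₁ = 1/0.003143″ = 318.17 pc; d₂ = 1/p₂ = 1/0.002201″ = 454.34 pc.
M₁ = m₁ − 5 log₁₀ d₁ + 5 = 5.26 − 12.5133 + 5 = -2.2533.
M₂ = 6.60 − 13.2869 + 5 = -1.6869.
L₁/L₂ = 10^(0.4(M₂ − M₁)) = 10^(0.4 × 0.5664) = 10^0.22656 = 1.6848.

L₁/L₂ = 1.685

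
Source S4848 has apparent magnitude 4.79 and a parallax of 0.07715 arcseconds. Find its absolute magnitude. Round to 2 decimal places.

d = 1/p = 1/0.07715″ = 12.962 pc.
m − M = 5 log₁₀(12.962) − 5 = 5.5634 − 5 = 0.5634.
M = m − (m − M) = 4.79 − 0.5634 = 4.23.

M = 4.23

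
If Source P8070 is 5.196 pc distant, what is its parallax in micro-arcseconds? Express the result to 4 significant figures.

p = 1/d = 1/5.196 = 0.19246 arcsec.
= 0.19246 × 10⁶ = 1.9246 × 10^5 μas.

192500 μas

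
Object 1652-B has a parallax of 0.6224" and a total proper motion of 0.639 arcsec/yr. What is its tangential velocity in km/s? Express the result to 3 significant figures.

d = 1/p = 1/0.6224″ = 1.6067 pc.
v_t = 4.74 × μ × d = 4.74 × 0.639 × 1.6067 = 4.8665 km/s.

4.87 km/s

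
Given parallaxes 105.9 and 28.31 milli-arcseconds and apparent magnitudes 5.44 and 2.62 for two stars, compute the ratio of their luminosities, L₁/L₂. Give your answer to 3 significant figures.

L₁/L₂ = 0.00532

d₁ = 1/p₁ = 1/0.1059″ = 9.4429 pc; d₂ = 1/p₂ = 1/0.02831″ = 35.323 pc.
M₁ = m₁ − 5 log₁₀ d₁ + 5 = 5.44 − 4.8755 + 5 = 5.5645.
M₂ = 2.62 − 7.7403 + 5 = -0.1203.
L₁/L₂ = 10^(0.4(M₂ − M₁)) = 10^(0.4 × (-5.6848)) = 10^(-2.27392) = 0.0053221.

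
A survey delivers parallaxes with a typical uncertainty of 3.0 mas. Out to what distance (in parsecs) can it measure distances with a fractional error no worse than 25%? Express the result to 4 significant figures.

83.33 pc

σ_d/d = σ_p/p, so the condition is σ_p/p ≤ 0.25, i.e. p ≥ σ_p/0.25.
p_min = 3.0/0.25 = 12 mas = 0.012 arcsec.
d_max = 1/p_min = 1/0.012 = 83.333 pc.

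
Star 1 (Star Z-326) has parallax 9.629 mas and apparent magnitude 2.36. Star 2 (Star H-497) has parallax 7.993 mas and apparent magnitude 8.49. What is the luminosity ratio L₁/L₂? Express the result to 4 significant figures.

L₁/L₂ = 195.1

d₁ = 1/p₁ = 1/0.009629″ = 103.85 pc; d₂ = 1/p₂ = 1/0.007993″ = 125.11 pc.
M₁ = m₁ − 5 log₁₀ d₁ + 5 = 2.36 − 10.0820 + 5 = -2.7220.
M₂ = 8.49 − 10.4865 + 5 = 3.0035.
L₁/L₂ = 10^(0.4(M₂ − M₁)) = 10^(0.4 × 5.7255) = 10^2.29020 = 195.07.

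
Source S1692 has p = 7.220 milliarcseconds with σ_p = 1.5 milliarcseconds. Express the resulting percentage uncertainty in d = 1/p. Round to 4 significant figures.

20.78%

For d = 1/p, |σ_d/d| = |σ_p/p|.
σ_p/p = 1.5 / 7.220 = 0.20776 = 20.776%.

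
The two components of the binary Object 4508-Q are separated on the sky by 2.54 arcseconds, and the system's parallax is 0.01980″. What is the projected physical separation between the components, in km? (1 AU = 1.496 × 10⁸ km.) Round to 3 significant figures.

1.92 × 10^10 km

d = 1/p = 1/0.01980″ = 50.505 pc.
At distance d (pc), an angle of θ arcsec spans θ·d AU: s = 2.54 × 50.505 = 128.28 AU.
= 128.28 × 1.496 × 10⁸ km = 1.9191 × 10^10 km.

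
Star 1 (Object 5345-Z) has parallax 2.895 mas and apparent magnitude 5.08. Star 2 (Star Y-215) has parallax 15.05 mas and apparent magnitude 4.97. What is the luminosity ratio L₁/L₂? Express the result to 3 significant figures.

L₁/L₂ = 24.4

d₁ = 1/p₁ = 1/0.002895″ = 345.42 pc; d₂ = 1/p₂ = 1/0.01505″ = 66.445 pc.
M₁ = m₁ − 5 log₁₀ d₁ + 5 = 5.08 − 12.6917 + 5 = -2.6117.
M₂ = 4.97 − 9.1123 + 5 = 0.8577.
L₁/L₂ = 10^(0.4(M₂ − M₁)) = 10^(0.4 × 3.4694) = 10^1.38776 = 24.421.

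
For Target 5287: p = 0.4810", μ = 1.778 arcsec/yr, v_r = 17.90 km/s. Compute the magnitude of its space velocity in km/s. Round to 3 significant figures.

d = 1/p = 1/0.4810″ = 2.079 pc.
v_t = 4.740 μ d = 4.740 × 1.778 × 2.079 = 17.521 km/s.
v = √(v_r² + v_t²) = √(17.90² + 17.521²) = √627.395 = 25.048 km/s.

25.0 km/s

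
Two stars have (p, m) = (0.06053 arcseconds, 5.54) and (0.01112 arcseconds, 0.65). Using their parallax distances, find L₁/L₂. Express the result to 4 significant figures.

L₁/L₂ = 0.0003735

d₁ = 1/p₁ = 1/0.06053″ = 16.521 pc; d₂ = 1/p₂ = 1/0.01112″ = 89.928 pc.
M₁ = m₁ − 5 log₁₀ d₁ + 5 = 5.54 − 6.0902 + 5 = 4.4498.
M₂ = 0.65 − 9.7695 + 5 = -4.1195.
L₁/L₂ = 10^(0.4(M₂ − M₁)) = 10^(0.4 × (-8.5693)) = 10^(-3.42772) = 0.00037349.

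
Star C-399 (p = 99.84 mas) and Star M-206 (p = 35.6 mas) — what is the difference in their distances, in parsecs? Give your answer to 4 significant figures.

18.07 pc

d_A = 1/0.09984″ = 10.016 pc; d_B = 1/0.03560″ = 28.09 pc.
|d_B − d_A| = |28.09 − 10.016| = 18.074 pc.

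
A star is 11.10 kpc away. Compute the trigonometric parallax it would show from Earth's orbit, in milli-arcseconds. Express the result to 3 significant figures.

0.0901 mas

d = 11.10 kpc = 11100 pc.
p = 1/d = 1/11100 = 0.00009009 arcsec.
= 0.00009009 × 1000 = 0.09009 mas.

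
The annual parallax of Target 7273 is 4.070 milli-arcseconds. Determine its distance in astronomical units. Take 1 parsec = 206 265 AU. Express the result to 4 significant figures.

p = 4.070 milli-arcseconds = 0.004070 arcsec.
d = 1/p = 1/0.004070 = 245.7 pc.
In AU: 245.7 × 206265 = 5.0679 × 10^7 AU.

5.068 × 10^7 AU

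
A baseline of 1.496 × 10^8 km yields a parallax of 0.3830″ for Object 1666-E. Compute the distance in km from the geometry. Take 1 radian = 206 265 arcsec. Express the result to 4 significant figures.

8.057 × 10^13 km

θ = 0.3830″ = 0.3830/206265 = 1.8568 × 10^-6 rad.
d = B/θ = (1.496 × 10^8) / (1.8568 × 10^-6) = 8.0569 × 10^13 km.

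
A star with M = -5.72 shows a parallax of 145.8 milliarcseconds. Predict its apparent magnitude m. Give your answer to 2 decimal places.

m = -6.54

d = 1/p = 1/0.1458″ = 6.8587 pc.
m − M = 5 log₁₀ d − 5 = 5 log₁₀(6.8587) − 5 = 4.1812 − 5 = -0.8188.
m = M + (m − M) = -5.72 + (-0.8188) = -6.54.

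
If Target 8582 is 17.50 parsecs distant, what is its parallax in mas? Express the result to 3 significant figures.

57.1 mas

p = 1/d = 1/17.5 = 0.057143 arcsec.
= 0.057143 × 1000 = 57.143 mas.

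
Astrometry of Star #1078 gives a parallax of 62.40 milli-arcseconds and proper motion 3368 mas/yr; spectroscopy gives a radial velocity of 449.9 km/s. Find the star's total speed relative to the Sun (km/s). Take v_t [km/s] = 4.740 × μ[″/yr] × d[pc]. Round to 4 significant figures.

517.6 km/s

d = 1/p = 1/0.06240″ = 16.026 pc.
μ = 3368 mas/yr = 3.368 ″/yr.
v_t = 4.740 μ d = 4.740 × 3.368 × 16.026 = 255.84 km/s.
v = √(v_r² + v_t²) = √(449.9² + 255.84²) = √267864 = 517.56 km/s.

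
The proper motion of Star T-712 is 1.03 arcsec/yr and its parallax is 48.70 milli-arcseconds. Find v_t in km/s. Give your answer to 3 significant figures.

100 km/s

d = 1/p = 1/0.04870″ = 20.534 pc.
v_t = 4.74 × μ × d = 4.74 × 1.03 × 20.534 = 100.25 km/s.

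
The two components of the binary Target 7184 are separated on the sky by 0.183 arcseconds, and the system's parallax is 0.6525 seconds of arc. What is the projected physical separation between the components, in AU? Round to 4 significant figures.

0.2805 AU

d = 1/p = 1/0.6525″ = 1.5326 pc.
At distance d (pc), an angle of θ arcsec spans θ·d AU: s = 0.183 × 1.5326 = 0.28047 AU.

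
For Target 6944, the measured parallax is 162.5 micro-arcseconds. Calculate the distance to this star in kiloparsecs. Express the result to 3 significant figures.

p = 162.5 micro-arcseconds = 0.0001625 arcsec.
d = 1/p = 1/0.0001625 = 6153.8 pc.
= 6.1538 kpc.

6.15 kpc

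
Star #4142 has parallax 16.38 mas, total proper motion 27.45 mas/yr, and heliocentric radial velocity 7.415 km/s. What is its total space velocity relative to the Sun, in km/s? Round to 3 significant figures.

d = 1/p = 1/0.01638″ = 61.05 pc.
μ = 27.45 mas/yr = 0.02745 ″/yr.
v_t = 4.740 μ d = 4.740 × 0.02745 × 61.05 = 7.9434 km/s.
v = √(v_r² + v_t²) = √(7.415² + 7.9434²) = √118.08 = 10.866 km/s.

10.9 km/s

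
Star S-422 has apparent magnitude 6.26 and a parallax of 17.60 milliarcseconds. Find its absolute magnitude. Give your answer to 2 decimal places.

M = 2.49

d = 1/p = 1/0.01760″ = 56.818 pc.
m − M = 5 log₁₀(56.818) − 5 = 8.7724 − 5 = 3.7724.
M = m − (m − M) = 6.26 − 3.7724 = 2.49.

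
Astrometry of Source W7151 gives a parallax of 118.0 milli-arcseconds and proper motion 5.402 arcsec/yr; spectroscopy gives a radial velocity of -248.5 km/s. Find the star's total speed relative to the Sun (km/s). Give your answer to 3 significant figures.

d = 1/p = 1/0.1180″ = 8.4746 pc.
v_t = 4.740 μ d = 4.740 × 5.402 × 8.4746 = 217 km/s.
v = √(v_r² + v_t²) = √((-248.5)² + 217²) = √108841 = 329.91 km/s.

330 km/s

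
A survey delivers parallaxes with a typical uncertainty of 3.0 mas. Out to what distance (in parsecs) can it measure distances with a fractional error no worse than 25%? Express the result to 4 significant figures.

83.33 pc

σ_d/d = σ_p/p, so the condition is σ_p/p ≤ 0.25, i.e. p ≥ σ_p/0.25.
p_min = 3.0/0.25 = 12 mas = 0.012 arcsec.
d_max = 1/p_min = 1/0.012 = 83.333 pc.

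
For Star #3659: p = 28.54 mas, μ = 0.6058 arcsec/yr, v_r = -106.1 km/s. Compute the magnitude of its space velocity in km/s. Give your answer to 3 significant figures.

146 km/s

d = 1/p = 1/0.02854″ = 35.039 pc.
v_t = 4.740 μ d = 4.740 × 0.6058 × 35.039 = 100.61 km/s.
v = √(v_r² + v_t²) = √((-106.1)² + 100.61²) = √21379.6 = 146.22 km/s.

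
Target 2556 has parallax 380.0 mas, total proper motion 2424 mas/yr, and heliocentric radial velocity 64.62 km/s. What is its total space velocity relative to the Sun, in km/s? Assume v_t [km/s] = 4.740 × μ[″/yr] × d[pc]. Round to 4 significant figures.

71.34 km/s

d = 1/p = 1/0.3800″ = 2.6316 pc.
μ = 2424 mas/yr = 2.424 ″/yr.
v_t = 4.740 μ d = 4.740 × 2.424 × 2.6316 = 30.236 km/s.
v = √(v_r² + v_t²) = √(64.62² + 30.236²) = √5089.96 = 71.344 km/s.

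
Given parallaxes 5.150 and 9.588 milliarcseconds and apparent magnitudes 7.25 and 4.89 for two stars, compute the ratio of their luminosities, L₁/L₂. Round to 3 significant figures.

L₁/L₂ = 0.394

d₁ = 1/p₁ = 1/0.005150″ = 194.17 pc; d₂ = 1/p₂ = 1/0.009588″ = 104.3 pc.
M₁ = m₁ − 5 log₁₀ d₁ + 5 = 7.25 − 11.4409 + 5 = 0.8091.
M₂ = 4.89 − 10.0914 + 5 = -0.2014.
L₁/L₂ = 10^(0.4(M₂ − M₁)) = 10^(0.4 × (-1.0105)) = 10^(-0.40420) = 0.39428.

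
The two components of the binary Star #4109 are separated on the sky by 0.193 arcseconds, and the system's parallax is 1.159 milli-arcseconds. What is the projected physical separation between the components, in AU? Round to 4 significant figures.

d = 1/p = 1/0.001159″ = 862.81 pc.
At distance d (pc), an angle of θ arcsec spans θ·d AU: s = 0.193 × 862.81 = 166.52 AU.

166.5 AU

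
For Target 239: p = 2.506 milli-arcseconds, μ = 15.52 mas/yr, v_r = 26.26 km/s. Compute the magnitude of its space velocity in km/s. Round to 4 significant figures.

d = 1/p = 1/0.002506″ = 399.04 pc.
μ = 15.52 mas/yr = 0.01552 ″/yr.
v_t = 4.740 μ d = 4.740 × 0.01552 × 399.04 = 29.355 km/s.
v = √(v_r² + v_t²) = √(26.26² + 29.355²) = √1551.3 = 39.387 km/s.

39.39 km/s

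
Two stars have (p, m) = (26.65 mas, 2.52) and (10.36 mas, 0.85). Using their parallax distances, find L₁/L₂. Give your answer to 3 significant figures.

d₁ = 1/p₁ = 1/0.02665″ = 37.523 pc; d₂ = 1/p₂ = 1/0.01036″ = 96.525 pc.
M₁ = m₁ − 5 log₁₀ d₁ + 5 = 2.52 − 7.8715 + 5 = -0.3515.
M₂ = 0.85 − 9.9232 + 5 = -4.0732.
L₁/L₂ = 10^(0.4(M₂ − M₁)) = 10^(0.4 × (-3.7217)) = 10^(-1.48868) = 0.032458.

L₁/L₂ = 0.0325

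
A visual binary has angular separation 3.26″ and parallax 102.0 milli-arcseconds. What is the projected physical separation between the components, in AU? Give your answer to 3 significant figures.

32.0 AU

d = 1/p = 1/0.1020″ = 9.8039 pc.
At distance d (pc), an angle of θ arcsec spans θ·d AU: s = 3.26 × 9.8039 = 31.961 AU.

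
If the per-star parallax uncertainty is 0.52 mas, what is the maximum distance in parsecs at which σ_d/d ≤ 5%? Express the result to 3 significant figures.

96.2 pc

σ_d/d = σ_p/p, so the condition is σ_p/p ≤ 0.05, i.e. p ≥ σ_p/0.05.
p_min = 0.52/0.05 = 10.4 mas = 0.0104 arcsec.
d_max = 1/p_min = 1/0.0104 = 96.154 pc.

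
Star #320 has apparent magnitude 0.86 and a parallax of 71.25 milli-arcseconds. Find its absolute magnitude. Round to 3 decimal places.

M = 0.124

d = 1/p = 1/0.07125″ = 14.035 pc.
m − M = 5 log₁₀(14.035) − 5 = 5.7361 − 5 = 0.7361.
M = m − (m − M) = 0.86 − 0.7361 = 0.124.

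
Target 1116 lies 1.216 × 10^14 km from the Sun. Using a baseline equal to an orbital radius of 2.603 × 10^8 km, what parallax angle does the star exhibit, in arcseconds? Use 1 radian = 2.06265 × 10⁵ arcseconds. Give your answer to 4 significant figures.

θ ≈ B/d = (2.603 × 10^8) / (1.216 × 10^14) = 2.1406 × 10^-6 rad.
In arcseconds: 2.1406 × 10^-6 × 206265 = 0.44153″.

0.4415 arcsec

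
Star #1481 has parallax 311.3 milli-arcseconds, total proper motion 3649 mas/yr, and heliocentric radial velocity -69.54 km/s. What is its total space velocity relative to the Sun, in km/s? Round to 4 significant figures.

89.01 km/s

d = 1/p = 1/0.3113″ = 3.2123 pc.
μ = 3649 mas/yr = 3.649 ″/yr.
v_t = 4.740 μ d = 4.740 × 3.649 × 3.2123 = 55.561 km/s.
v = √(v_r² + v_t²) = √((-69.54)² + 55.561²) = √7922.84 = 89.01 km/s.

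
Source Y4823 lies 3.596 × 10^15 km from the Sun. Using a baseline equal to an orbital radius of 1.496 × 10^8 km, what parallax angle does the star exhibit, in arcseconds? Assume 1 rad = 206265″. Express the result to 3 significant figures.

0.00858 arcsec

θ ≈ B/d = (1.496 × 10^8) / (3.596 × 10^15) = 4.1602 × 10^-8 rad.
In arcseconds: 4.1602 × 10^-8 × 206265 = 0.008581″.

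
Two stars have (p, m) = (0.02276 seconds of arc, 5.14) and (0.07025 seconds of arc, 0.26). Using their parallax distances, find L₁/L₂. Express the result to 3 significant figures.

L₁/L₂ = 0.106

d₁ = 1/p₁ = 1/0.02276″ = 43.937 pc; d₂ = 1/p₂ = 1/0.07025″ = 14.235 pc.
M₁ = m₁ − 5 log₁₀ d₁ + 5 = 5.14 − 8.2142 + 5 = 1.9258.
M₂ = 0.26 − 5.7668 + 5 = -0.5068.
L₁/L₂ = 10^(0.4(M₂ − M₁)) = 10^(0.4 × (-2.4326)) = 10^(-0.97304) = 0.1064.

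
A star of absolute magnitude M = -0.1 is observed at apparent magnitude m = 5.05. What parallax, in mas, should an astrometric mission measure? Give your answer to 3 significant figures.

9.33 mas

m − M = 5.05 − (-0.1) = 5.15.
d = 10^((m−M)/5 + 1) = 10^2.030 = 107.15 pc.
p = 1/d = 1/107.15 = 0.0093327 arcsec = 9.3327 mas.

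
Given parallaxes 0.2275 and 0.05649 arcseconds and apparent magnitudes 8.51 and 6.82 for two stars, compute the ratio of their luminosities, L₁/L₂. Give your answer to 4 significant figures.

d₁ = 1/p₁ = 1/0.2275″ = 4.3956 pc; d₂ = 1/p₂ = 1/0.05649″ = 17.702 pc.
M₁ = m₁ − 5 log₁₀ d₁ + 5 = 8.51 − 3.2151 + 5 = 10.2949.
M₂ = 6.82 − 6.2401 + 5 = 5.5799.
L₁/L₂ = 10^(0.4(M₂ − M₁)) = 10^(0.4 × (-4.7150)) = 10^(-1.88600) = 0.013002.

L₁/L₂ = 0.01300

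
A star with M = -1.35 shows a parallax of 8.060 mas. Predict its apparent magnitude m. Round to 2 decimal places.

m = 4.12

d = 1/p = 1/0.008060″ = 124.07 pc.
m − M = 5 log₁₀ d − 5 = 5 log₁₀(124.07) − 5 = 10.4683 − 5 = 5.4683.
m = M + (m − M) = -1.35 + 5.4683 = 4.12.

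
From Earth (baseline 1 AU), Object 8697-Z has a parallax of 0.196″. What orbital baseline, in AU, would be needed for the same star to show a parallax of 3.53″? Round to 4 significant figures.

18.01 AU

Parallax scales linearly with baseline: p ∝ B, so B = p_target / p_Earth × 1 AU.
B = 3.53 / 0.196 = 18.01 AU.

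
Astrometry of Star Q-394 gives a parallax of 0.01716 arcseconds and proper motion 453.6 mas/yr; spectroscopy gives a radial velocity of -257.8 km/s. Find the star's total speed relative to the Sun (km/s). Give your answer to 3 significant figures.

d = 1/p = 1/0.01716″ = 58.275 pc.
μ = 453.6 mas/yr = 0.4536 ″/yr.
v_t = 4.740 μ d = 4.740 × 0.4536 × 58.275 = 125.29 km/s.
v = √(v_r² + v_t²) = √((-257.8)² + 125.29²) = √82158.4 = 286.63 km/s.

287 km/s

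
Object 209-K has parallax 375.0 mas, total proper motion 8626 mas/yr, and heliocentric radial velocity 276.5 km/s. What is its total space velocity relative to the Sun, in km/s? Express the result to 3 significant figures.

d = 1/p = 1/0.3750″ = 2.6667 pc.
μ = 8626 mas/yr = 8.626 ″/yr.
v_t = 4.740 μ d = 4.740 × 8.626 × 2.6667 = 109.03 km/s.
v = √(v_r² + v_t²) = √(276.5² + 109.03²) = √88339.8 = 297.22 km/s.

297 km/s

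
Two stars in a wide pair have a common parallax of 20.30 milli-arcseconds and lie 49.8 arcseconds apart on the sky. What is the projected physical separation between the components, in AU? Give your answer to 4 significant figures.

2453 AU

d = 1/p = 1/0.02030″ = 49.261 pc.
At distance d (pc), an angle of θ arcsec spans θ·d AU: s = 49.8 × 49.261 = 2453.2 AU.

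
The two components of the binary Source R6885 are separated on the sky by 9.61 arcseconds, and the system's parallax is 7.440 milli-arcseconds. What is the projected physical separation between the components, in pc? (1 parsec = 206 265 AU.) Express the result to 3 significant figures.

0.00626 pc

d = 1/p = 1/0.007440″ = 134.41 pc.
At distance d (pc), an angle of θ arcsec spans θ·d AU: s = 9.61 × 134.41 = 1291.7 AU.
= 1291.7 / 206265 = 0.0062623 pc.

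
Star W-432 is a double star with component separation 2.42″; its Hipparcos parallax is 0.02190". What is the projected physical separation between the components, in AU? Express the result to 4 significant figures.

110.5 AU

d = 1/p = 1/0.02190″ = 45.662 pc.
At distance d (pc), an angle of θ arcsec spans θ·d AU: s = 2.42 × 45.662 = 110.5 AU.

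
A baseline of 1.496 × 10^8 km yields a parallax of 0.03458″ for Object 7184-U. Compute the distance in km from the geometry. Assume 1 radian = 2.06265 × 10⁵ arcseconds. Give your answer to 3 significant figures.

8.92 × 10^14 km

θ = 0.03458″ = 0.03458/206265 = 1.6765 × 10^-7 rad.
d = B/θ = (1.496 × 10^8) / (1.6765 × 10^-7) = 8.9234 × 10^14 km.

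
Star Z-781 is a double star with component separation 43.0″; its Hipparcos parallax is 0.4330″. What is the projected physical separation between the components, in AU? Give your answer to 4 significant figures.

99.31 AU

d = 1/p = 1/0.4330″ = 2.3095 pc.
At distance d (pc), an angle of θ arcsec spans θ·d AU: s = 43.0 × 2.3095 = 99.309 AU.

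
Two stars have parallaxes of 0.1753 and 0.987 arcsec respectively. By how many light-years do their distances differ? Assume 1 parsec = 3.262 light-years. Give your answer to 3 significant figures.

15.3 ly

d_A = 1/0.1753″ = 5.7045 pc; d_B = 1/0.9870″ = 1.0132 pc.
|d_B − d_A| = |1.0132 − 5.7045| = 4.6913 pc = 4.6913 × 3.262 ly = 15.303 ly.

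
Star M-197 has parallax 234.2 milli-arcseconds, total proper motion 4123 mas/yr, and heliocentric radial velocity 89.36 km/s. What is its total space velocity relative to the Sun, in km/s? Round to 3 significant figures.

122 km/s

d = 1/p = 1/0.2342″ = 4.2699 pc.
μ = 4123 mas/yr = 4.123 ″/yr.
v_t = 4.740 μ d = 4.740 × 4.123 × 4.2699 = 83.447 km/s.
v = √(v_r² + v_t²) = √(89.36² + 83.447²) = √14948.6 = 122.26 km/s.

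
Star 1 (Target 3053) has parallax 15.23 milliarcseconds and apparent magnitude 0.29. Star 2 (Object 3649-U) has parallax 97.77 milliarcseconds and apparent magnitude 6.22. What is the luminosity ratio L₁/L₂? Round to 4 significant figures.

d₁ = 1/p₁ = 1/0.01523″ = 65.66 pc; d₂ = 1/p₂ = 1/0.09777″ = 10.228 pc.
M₁ = m₁ − 5 log₁₀ d₁ + 5 = 0.29 − 9.0865 + 5 = -3.7965.
M₂ = 6.22 − 5.0490 + 5 = 6.1710.
L₁/L₂ = 10^(0.4(M₂ − M₁)) = 10^(0.4 × 9.9675) = 10^3.98700 = 9705.1.

L₁/L₂ = 9705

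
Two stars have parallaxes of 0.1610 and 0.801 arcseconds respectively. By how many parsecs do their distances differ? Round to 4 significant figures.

d_A = 1/0.1610″ = 6.2112 pc; d_B = 1/0.8010″ = 1.2484 pc.
|d_B − d_A| = |1.2484 − 6.2112| = 4.9628 pc.

4.963 pc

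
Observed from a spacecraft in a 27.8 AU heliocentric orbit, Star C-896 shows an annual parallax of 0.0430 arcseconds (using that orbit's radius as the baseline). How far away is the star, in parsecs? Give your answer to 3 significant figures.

With baseline B (in AU) and parallax p (in arcsec), d = B/p parsecs.
d = 27.8 / 0.0430 = 646.51 pc.

647 pc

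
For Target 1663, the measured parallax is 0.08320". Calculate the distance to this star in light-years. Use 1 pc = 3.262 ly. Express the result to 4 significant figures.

39.21 light years

d = 1/p = 1/0.08320 = 12.019 pc.
In light-years: 12.019 × 3.262 = 39.206 ly.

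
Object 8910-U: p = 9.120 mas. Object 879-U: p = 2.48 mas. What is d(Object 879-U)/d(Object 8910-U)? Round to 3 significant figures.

3.68

Since d = 1/p, d_B/d_A = p_A/p_B.
= 9.120 / 2.48 = 3.6774.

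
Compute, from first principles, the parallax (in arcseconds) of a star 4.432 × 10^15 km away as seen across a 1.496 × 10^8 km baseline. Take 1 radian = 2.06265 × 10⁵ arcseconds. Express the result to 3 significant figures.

θ ≈ B/d = (1.496 × 10^8) / (4.432 × 10^15) = 3.3755 × 10^-8 rad.
In arcseconds: 3.3755 × 10^-8 × 206265 = 0.0069625″.

0.00696 arcsec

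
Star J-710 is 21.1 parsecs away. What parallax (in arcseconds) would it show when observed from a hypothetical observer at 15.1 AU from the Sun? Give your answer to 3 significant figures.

p (arcsec) = B (AU) / d (pc).
p = 15.1 / 21.1 = 0.71564 arcsec.

0.716 arcsec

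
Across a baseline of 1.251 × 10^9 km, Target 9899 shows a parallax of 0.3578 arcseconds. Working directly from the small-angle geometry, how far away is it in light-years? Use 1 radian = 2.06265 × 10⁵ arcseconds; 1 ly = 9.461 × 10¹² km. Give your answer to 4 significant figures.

θ = 0.3578″ = 0.3578/206265 = 1.7347 × 10^-6 rad.
d = B/θ = (1.251 × 10^9) / (1.7347 × 10^-6) = 7.2116 × 10^14 km = (7.2116 × 10^14) / (9.461 × 10^12) ly = 76.225 ly.

76.23 ly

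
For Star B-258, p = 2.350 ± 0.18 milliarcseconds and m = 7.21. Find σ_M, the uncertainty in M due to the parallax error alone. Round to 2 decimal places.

M = m − 5 log₁₀ d + 5 = m + 5 log₁₀ p + 5, so ∂M/∂p = 5/(p ln 10).
σ_M = (5/ln 10) · (σ_p/p) = 2.1715 × 0.18/2.350 = 2.1715 × 0.076596 = 0.16633.

σ_M = 0.17 mag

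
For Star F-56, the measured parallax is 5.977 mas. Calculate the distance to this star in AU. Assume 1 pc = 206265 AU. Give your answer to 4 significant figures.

p = 5.977 mas = 0.005977 arcsec.
d = 1/p = 1/0.005977 = 167.31 pc.
In AU: 167.31 × 206265 = 3.4510 × 10^7 AU.

3.451 × 10^7 AU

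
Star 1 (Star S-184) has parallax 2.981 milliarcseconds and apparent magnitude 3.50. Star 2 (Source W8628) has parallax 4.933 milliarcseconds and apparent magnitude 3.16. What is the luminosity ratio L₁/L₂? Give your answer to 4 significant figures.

d₁ = 1/p₁ = 1/0.002981″ = 335.46 pc; d₂ = 1/p₂ = 1/0.004933″ = 202.72 pc.
M₁ = m₁ − 5 log₁₀ d₁ + 5 = 3.50 − 12.6282 + 5 = -4.1282.
M₂ = 3.16 − 11.5345 + 5 = -3.3745.
L₁/L₂ = 10^(0.4(M₂ − M₁)) = 10^(0.4 × 0.7537) = 10^0.30148 = 2.0021.

L₁/L₂ = 2.002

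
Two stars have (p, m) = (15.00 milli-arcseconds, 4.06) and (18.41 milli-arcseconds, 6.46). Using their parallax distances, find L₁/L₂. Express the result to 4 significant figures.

L₁/L₂ = 13.74

d₁ = 1/p₁ = 1/0.01500″ = 66.667 pc; d₂ = 1/p₂ = 1/0.01841″ = 54.318 pc.
M₁ = m₁ − 5 log₁₀ d₁ + 5 = 4.06 − 9.1196 + 5 = -0.0596.
M₂ = 6.46 − 8.6747 + 5 = 2.7853.
L₁/L₂ = 10^(0.4(M₂ − M₁)) = 10^(0.4 × 2.8449) = 10^1.13796 = 13.739.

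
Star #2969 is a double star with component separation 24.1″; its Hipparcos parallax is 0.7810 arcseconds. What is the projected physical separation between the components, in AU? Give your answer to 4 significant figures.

d = 1/p = 1/0.7810″ = 1.2804 pc.
At distance d (pc), an angle of θ arcsec spans θ·d AU: s = 24.1 × 1.2804 = 30.858 AU.

30.86 AU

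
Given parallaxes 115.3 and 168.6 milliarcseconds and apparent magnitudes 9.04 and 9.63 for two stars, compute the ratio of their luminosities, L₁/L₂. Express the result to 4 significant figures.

d₁ = 1/p₁ = 1/0.1153″ = 8.673 pc; d₂ = 1/p₂ = 1/0.1686″ = 5.9312 pc.
M₁ = m₁ − 5 log₁₀ d₁ + 5 = 9.04 − 4.6908 + 5 = 9.3492.
M₂ = 9.63 − 3.8657 + 5 = 10.7643.
L₁/L₂ = 10^(0.4(M₂ − M₁)) = 10^(0.4 × 1.4151) = 10^0.56604 = 3.6816.

L₁/L₂ = 3.682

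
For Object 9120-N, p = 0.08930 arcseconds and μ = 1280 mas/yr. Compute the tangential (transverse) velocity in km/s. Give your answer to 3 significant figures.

67.9 km/s

d = 1/p = 1/0.08930″ = 11.198 pc.
μ = 1280 mas/yr = 1.28 ″/yr.
v_t = 4.74 × μ × d = 4.74 × 1.28 × 11.198 = 67.941 km/s.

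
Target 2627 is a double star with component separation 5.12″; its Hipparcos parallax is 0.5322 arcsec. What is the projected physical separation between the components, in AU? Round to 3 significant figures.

d = 1/p = 1/0.5322″ = 1.879 pc.
At distance d (pc), an angle of θ arcsec spans θ·d AU: s = 5.12 × 1.879 = 9.6205 AU.

9.62 AU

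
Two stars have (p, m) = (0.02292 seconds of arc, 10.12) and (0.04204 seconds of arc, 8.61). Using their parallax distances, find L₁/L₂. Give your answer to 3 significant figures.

d₁ = 1/p₁ = 1/0.02292″ = 43.63 pc; d₂ = 1/p₂ = 1/0.04204″ = 23.787 pc.
M₁ = m₁ − 5 log₁₀ d₁ + 5 = 10.12 − 8.1989 + 5 = 6.9211.
M₂ = 8.61 − 6.8817 + 5 = 6.7283.
L₁/L₂ = 10^(0.4(M₂ − M₁)) = 10^(0.4 × (-0.1928)) = 10^(-0.07712) = 0.8373.

L₁/L₂ = 0.837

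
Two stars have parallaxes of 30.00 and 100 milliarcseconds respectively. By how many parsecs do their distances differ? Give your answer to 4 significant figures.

d_A = 1/0.03000″ = 33.333 pc; d_B = 1/0.1000″ = 10 pc.
|d_B − d_A| = |10 − 33.333| = 23.333 pc.

23.33 pc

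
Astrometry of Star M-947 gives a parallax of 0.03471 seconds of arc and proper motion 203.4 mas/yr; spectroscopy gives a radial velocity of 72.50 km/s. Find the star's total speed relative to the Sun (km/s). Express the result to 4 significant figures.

d = 1/p = 1/0.03471″ = 28.81 pc.
μ = 203.4 mas/yr = 0.2034 ″/yr.
v_t = 4.740 μ d = 4.740 × 0.2034 × 28.81 = 27.776 km/s.
v = √(v_r² + v_t²) = √(72.50² + 27.776²) = √6027.76 = 77.639 km/s.

77.64 km/s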